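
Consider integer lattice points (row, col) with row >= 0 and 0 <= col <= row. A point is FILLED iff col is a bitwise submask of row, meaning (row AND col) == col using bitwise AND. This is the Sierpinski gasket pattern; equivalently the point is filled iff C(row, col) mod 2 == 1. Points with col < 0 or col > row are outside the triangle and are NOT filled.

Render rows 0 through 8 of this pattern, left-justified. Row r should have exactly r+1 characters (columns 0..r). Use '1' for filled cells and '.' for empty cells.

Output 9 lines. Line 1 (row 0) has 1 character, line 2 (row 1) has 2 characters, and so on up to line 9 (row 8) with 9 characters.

Answer: 1
11
1.1
1111
1...1
11..11
1.1.1.1
11111111
1.......1

Derivation:
r0=0: 1
r1=1: 11
r2=10: 1.1
r3=11: 1111
r4=100: 1...1
r5=101: 11..11
r6=110: 1.1.1.1
r7=111: 11111111
r8=1000: 1.......1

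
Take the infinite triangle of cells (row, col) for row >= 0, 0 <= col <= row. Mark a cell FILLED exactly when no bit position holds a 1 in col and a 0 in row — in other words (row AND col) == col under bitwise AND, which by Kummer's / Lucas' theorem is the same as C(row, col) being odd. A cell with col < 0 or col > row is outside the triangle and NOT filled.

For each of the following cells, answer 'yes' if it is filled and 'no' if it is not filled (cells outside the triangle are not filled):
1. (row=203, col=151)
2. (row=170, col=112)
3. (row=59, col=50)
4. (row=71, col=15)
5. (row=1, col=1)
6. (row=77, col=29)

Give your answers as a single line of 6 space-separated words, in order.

Answer: no no yes no yes no

Derivation:
(203,151): row=0b11001011, col=0b10010111, row AND col = 0b10000011 = 131; 131 != 151 -> empty
(170,112): row=0b10101010, col=0b1110000, row AND col = 0b100000 = 32; 32 != 112 -> empty
(59,50): row=0b111011, col=0b110010, row AND col = 0b110010 = 50; 50 == 50 -> filled
(71,15): row=0b1000111, col=0b1111, row AND col = 0b111 = 7; 7 != 15 -> empty
(1,1): row=0b1, col=0b1, row AND col = 0b1 = 1; 1 == 1 -> filled
(77,29): row=0b1001101, col=0b11101, row AND col = 0b1101 = 13; 13 != 29 -> empty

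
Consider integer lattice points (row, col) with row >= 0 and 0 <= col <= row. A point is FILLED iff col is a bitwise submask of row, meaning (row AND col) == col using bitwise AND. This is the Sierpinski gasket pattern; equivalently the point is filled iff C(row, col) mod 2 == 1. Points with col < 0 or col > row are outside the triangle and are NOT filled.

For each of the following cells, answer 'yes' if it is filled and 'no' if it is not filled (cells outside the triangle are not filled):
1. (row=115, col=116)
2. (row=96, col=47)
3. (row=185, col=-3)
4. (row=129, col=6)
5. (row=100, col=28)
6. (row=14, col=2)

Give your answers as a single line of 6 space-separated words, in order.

Answer: no no no no no yes

Derivation:
(115,116): col outside [0, 115] -> not filled
(96,47): row=0b1100000, col=0b101111, row AND col = 0b100000 = 32; 32 != 47 -> empty
(185,-3): col outside [0, 185] -> not filled
(129,6): row=0b10000001, col=0b110, row AND col = 0b0 = 0; 0 != 6 -> empty
(100,28): row=0b1100100, col=0b11100, row AND col = 0b100 = 4; 4 != 28 -> empty
(14,2): row=0b1110, col=0b10, row AND col = 0b10 = 2; 2 == 2 -> filled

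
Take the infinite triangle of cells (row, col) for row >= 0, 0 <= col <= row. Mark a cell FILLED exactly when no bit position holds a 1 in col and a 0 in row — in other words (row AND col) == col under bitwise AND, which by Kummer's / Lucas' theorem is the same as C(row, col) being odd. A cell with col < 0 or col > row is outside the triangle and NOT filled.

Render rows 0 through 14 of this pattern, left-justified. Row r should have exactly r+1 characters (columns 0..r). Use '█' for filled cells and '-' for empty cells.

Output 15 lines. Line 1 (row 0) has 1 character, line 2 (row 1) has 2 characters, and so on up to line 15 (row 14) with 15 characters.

r0=0: █
r1=1: ██
r2=10: █-█
r3=11: ████
r4=100: █---█
r5=101: ██--██
r6=110: █-█-█-█
r7=111: ████████
r8=1000: █-------█
r9=1001: ██------██
r10=1010: █-█-----█-█
r11=1011: ████----████
r12=1100: █---█---█---█
r13=1101: ██--██--██--██
r14=1110: █-█-█-█-█-█-█-█

Answer: █
██
█-█
████
█---█
██--██
█-█-█-█
████████
█-------█
██------██
█-█-----█-█
████----████
█---█---█---█
██--██--██--██
█-█-█-█-█-█-█-█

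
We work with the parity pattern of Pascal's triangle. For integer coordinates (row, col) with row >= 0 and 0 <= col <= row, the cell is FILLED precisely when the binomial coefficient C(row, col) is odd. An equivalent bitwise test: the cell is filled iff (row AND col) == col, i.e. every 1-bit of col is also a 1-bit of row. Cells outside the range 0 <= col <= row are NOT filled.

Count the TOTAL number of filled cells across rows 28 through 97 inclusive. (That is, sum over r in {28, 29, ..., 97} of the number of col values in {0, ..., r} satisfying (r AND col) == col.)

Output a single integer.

r28=11100 pc3: +8 =8
r29=11101 pc4: +16 =24
r30=11110 pc4: +16 =40
r31=11111 pc5: +32 =72
r32=100000 pc1: +2 =74
r33=100001 pc2: +4 =78
r34=100010 pc2: +4 =82
r35=100011 pc3: +8 =90
r36=100100 pc2: +4 =94
r37=100101 pc3: +8 =102
r38=100110 pc3: +8 =110
r39=100111 pc4: +16 =126
r40=101000 pc2: +4 =130
r41=101001 pc3: +8 =138
r42=101010 pc3: +8 =146
r43=101011 pc4: +16 =162
r44=101100 pc3: +8 =170
r45=101101 pc4: +16 =186
r46=101110 pc4: +16 =202
r47=101111 pc5: +32 =234
r48=110000 pc2: +4 =238
r49=110001 pc3: +8 =246
r50=110010 pc3: +8 =254
r51=110011 pc4: +16 =270
r52=110100 pc3: +8 =278
r53=110101 pc4: +16 =294
r54=110110 pc4: +16 =310
r55=110111 pc5: +32 =342
r56=111000 pc3: +8 =350
r57=111001 pc4: +16 =366
r58=111010 pc4: +16 =382
r59=111011 pc5: +32 =414
r60=111100 pc4: +16 =430
r61=111101 pc5: +32 =462
r62=111110 pc5: +32 =494
r63=111111 pc6: +64 =558
r64=1000000 pc1: +2 =560
r65=1000001 pc2: +4 =564
r66=1000010 pc2: +4 =568
r67=1000011 pc3: +8 =576
r68=1000100 pc2: +4 =580
r69=1000101 pc3: +8 =588
r70=1000110 pc3: +8 =596
r71=1000111 pc4: +16 =612
r72=1001000 pc2: +4 =616
r73=1001001 pc3: +8 =624
r74=1001010 pc3: +8 =632
r75=1001011 pc4: +16 =648
r76=1001100 pc3: +8 =656
r77=1001101 pc4: +16 =672
r78=1001110 pc4: +16 =688
r79=1001111 pc5: +32 =720
r80=1010000 pc2: +4 =724
r81=1010001 pc3: +8 =732
r82=1010010 pc3: +8 =740
r83=1010011 pc4: +16 =756
r84=1010100 pc3: +8 =764
r85=1010101 pc4: +16 =780
r86=1010110 pc4: +16 =796
r87=1010111 pc5: +32 =828
r88=1011000 pc3: +8 =836
r89=1011001 pc4: +16 =852
r90=1011010 pc4: +16 =868
r91=1011011 pc5: +32 =900
r92=1011100 pc4: +16 =916
r93=1011101 pc5: +32 =948
r94=1011110 pc5: +32 =980
r95=1011111 pc6: +64 =1044
r96=1100000 pc2: +4 =1048
r97=1100001 pc3: +8 =1056

Answer: 1056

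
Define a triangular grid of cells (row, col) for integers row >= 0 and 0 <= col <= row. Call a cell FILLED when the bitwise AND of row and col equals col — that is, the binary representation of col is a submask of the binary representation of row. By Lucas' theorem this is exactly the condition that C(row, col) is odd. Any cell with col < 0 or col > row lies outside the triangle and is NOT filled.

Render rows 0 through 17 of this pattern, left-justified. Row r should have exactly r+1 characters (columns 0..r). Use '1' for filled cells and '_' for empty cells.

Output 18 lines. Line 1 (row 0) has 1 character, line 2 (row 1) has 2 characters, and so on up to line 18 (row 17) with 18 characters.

r0=0: 1
r1=1: 11
r2=10: 1_1
r3=11: 1111
r4=100: 1___1
r5=101: 11__11
r6=110: 1_1_1_1
r7=111: 11111111
r8=1000: 1_______1
r9=1001: 11______11
r10=1010: 1_1_____1_1
r11=1011: 1111____1111
r12=1100: 1___1___1___1
r13=1101: 11__11__11__11
r14=1110: 1_1_1_1_1_1_1_1
r15=1111: 1111111111111111
r16=10000: 1_______________1
r17=10001: 11______________11

Answer: 1
11
1_1
1111
1___1
11__11
1_1_1_1
11111111
1_______1
11______11
1_1_____1_1
1111____1111
1___1___1___1
11__11__11__11
1_1_1_1_1_1_1_1
1111111111111111
1_______________1
11______________11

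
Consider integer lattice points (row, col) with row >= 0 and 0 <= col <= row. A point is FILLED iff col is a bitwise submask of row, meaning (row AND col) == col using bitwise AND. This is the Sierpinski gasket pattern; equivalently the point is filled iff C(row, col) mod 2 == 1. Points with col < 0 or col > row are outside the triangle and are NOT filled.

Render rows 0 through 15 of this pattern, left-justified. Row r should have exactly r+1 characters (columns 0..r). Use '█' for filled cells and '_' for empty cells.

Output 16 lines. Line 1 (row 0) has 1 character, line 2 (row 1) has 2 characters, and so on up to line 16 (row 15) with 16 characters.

r0=0: █
r1=1: ██
r2=10: █_█
r3=11: ████
r4=100: █___█
r5=101: ██__██
r6=110: █_█_█_█
r7=111: ████████
r8=1000: █_______█
r9=1001: ██______██
r10=1010: █_█_____█_█
r11=1011: ████____████
r12=1100: █___█___█___█
r13=1101: ██__██__██__██
r14=1110: █_█_█_█_█_█_█_█
r15=1111: ████████████████

Answer: █
██
█_█
████
█___█
██__██
█_█_█_█
████████
█_______█
██______██
█_█_____█_█
████____████
█___█___█___█
██__██__██__██
█_█_█_█_█_█_█_█
████████████████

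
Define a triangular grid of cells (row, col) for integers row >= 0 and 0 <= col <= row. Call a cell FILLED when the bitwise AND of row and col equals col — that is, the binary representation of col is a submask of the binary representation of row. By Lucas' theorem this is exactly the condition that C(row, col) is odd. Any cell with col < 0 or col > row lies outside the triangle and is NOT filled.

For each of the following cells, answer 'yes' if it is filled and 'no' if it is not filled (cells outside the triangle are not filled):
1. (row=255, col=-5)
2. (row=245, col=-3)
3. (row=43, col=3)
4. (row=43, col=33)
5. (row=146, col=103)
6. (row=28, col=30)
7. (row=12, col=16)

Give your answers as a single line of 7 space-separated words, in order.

(255,-5): col outside [0, 255] -> not filled
(245,-3): col outside [0, 245] -> not filled
(43,3): row=0b101011, col=0b11, row AND col = 0b11 = 3; 3 == 3 -> filled
(43,33): row=0b101011, col=0b100001, row AND col = 0b100001 = 33; 33 == 33 -> filled
(146,103): row=0b10010010, col=0b1100111, row AND col = 0b10 = 2; 2 != 103 -> empty
(28,30): col outside [0, 28] -> not filled
(12,16): col outside [0, 12] -> not filled

Answer: no no yes yes no no no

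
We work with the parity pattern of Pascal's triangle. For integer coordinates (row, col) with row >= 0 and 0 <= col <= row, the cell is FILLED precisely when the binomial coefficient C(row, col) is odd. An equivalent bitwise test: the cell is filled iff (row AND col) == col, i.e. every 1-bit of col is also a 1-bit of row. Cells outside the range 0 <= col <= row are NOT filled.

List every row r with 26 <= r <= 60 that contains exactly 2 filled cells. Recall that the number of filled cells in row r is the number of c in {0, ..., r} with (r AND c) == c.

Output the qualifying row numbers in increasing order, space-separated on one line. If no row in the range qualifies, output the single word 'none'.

Answer: 32

Derivation:
Row r has 2^popcount(r) filled cells, so we need popcount(r) = log2(2) = 1.
Scan r = 26..60 and keep those with exactly 1 one-bits:
r=26=11010 popcount=3 -> skip
r=27=11011 popcount=4 -> skip
r=28=11100 popcount=3 -> skip
r=29=11101 popcount=4 -> skip
r=30=11110 popcount=4 -> skip
r=31=11111 popcount=5 -> skip
r=32=100000 popcount=1 -> KEEP
r=33=100001 popcount=2 -> skip
r=34=100010 popcount=2 -> skip
r=35=100011 popcount=3 -> skip
r=36=100100 popcount=2 -> skip
r=37=100101 popcount=3 -> skip
r=38=100110 popcount=3 -> skip
r=39=100111 popcount=4 -> skip
r=40=101000 popcount=2 -> skip
r=41=101001 popcount=3 -> skip
r=42=101010 popcount=3 -> skip
r=43=101011 popcount=4 -> skip
r=44=101100 popcount=3 -> skip
r=45=101101 popcount=4 -> skip
r=46=101110 popcount=4 -> skip
r=47=101111 popcount=5 -> skip
r=48=110000 popcount=2 -> skip
r=49=110001 popcount=3 -> skip
r=50=110010 popcount=3 -> skip
r=51=110011 popcount=4 -> skip
r=52=110100 popcount=3 -> skip
r=53=110101 popcount=4 -> skip
r=54=110110 popcount=4 -> skip
r=55=110111 popcount=5 -> skip
r=56=111000 popcount=3 -> skip
r=57=111001 popcount=4 -> skip
r=58=111010 popcount=4 -> skip
r=59=111011 popcount=5 -> skip
r=60=111100 popcount=4 -> skip
Kept rows: 32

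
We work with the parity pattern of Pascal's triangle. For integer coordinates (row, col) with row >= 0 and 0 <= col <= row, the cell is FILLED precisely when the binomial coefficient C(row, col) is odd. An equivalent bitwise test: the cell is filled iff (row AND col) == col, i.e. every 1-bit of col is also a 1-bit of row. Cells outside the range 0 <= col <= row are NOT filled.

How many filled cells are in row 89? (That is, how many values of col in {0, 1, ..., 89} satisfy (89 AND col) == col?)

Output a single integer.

89 in binary = 1011001
popcount(89) = number of 1-bits in 1011001 = 4
A col c satisfies (89 AND c) == c iff every set bit of c is also set in 89; each of the 4 set bits of 89 can independently be on or off in c.
count = 2^4 = 16

Answer: 16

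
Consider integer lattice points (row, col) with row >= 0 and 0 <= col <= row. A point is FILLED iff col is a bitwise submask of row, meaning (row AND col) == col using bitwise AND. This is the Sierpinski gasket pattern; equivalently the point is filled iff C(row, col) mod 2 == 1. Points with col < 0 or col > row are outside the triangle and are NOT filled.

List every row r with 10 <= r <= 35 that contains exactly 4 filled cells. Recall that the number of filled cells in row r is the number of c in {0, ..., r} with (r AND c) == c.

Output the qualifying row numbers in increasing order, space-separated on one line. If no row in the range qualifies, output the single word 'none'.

Row r has 2^popcount(r) filled cells, so we need popcount(r) = log2(4) = 2.
Scan r = 10..35 and keep those with exactly 2 one-bits:
r=10=1010 popcount=2 -> KEEP
r=11=1011 popcount=3 -> skip
r=12=1100 popcount=2 -> KEEP
r=13=1101 popcount=3 -> skip
r=14=1110 popcount=3 -> skip
r=15=1111 popcount=4 -> skip
r=16=10000 popcount=1 -> skip
r=17=10001 popcount=2 -> KEEP
r=18=10010 popcount=2 -> KEEP
r=19=10011 popcount=3 -> skip
r=20=10100 popcount=2 -> KEEP
r=21=10101 popcount=3 -> skip
r=22=10110 popcount=3 -> skip
r=23=10111 popcount=4 -> skip
r=24=11000 popcount=2 -> KEEP
r=25=11001 popcount=3 -> skip
r=26=11010 popcount=3 -> skip
r=27=11011 popcount=4 -> skip
r=28=11100 popcount=3 -> skip
r=29=11101 popcount=4 -> skip
r=30=11110 popcount=4 -> skip
r=31=11111 popcount=5 -> skip
r=32=100000 popcount=1 -> skip
r=33=100001 popcount=2 -> KEEP
r=34=100010 popcount=2 -> KEEP
r=35=100011 popcount=3 -> skip
Kept rows: 10 12 17 18 20 24 33 34

Answer: 10 12 17 18 20 24 33 34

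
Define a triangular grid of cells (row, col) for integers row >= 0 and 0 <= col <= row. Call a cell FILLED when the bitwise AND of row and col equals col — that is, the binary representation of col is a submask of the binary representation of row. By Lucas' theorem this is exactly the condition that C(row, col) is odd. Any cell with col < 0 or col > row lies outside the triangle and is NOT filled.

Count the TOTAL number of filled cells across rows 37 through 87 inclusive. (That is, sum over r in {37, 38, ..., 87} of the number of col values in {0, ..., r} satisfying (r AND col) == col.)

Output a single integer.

Answer: 734

Derivation:
r37=100101 pc3: +8 =8
r38=100110 pc3: +8 =16
r39=100111 pc4: +16 =32
r40=101000 pc2: +4 =36
r41=101001 pc3: +8 =44
r42=101010 pc3: +8 =52
r43=101011 pc4: +16 =68
r44=101100 pc3: +8 =76
r45=101101 pc4: +16 =92
r46=101110 pc4: +16 =108
r47=101111 pc5: +32 =140
r48=110000 pc2: +4 =144
r49=110001 pc3: +8 =152
r50=110010 pc3: +8 =160
r51=110011 pc4: +16 =176
r52=110100 pc3: +8 =184
r53=110101 pc4: +16 =200
r54=110110 pc4: +16 =216
r55=110111 pc5: +32 =248
r56=111000 pc3: +8 =256
r57=111001 pc4: +16 =272
r58=111010 pc4: +16 =288
r59=111011 pc5: +32 =320
r60=111100 pc4: +16 =336
r61=111101 pc5: +32 =368
r62=111110 pc5: +32 =400
r63=111111 pc6: +64 =464
r64=1000000 pc1: +2 =466
r65=1000001 pc2: +4 =470
r66=1000010 pc2: +4 =474
r67=1000011 pc3: +8 =482
r68=1000100 pc2: +4 =486
r69=1000101 pc3: +8 =494
r70=1000110 pc3: +8 =502
r71=1000111 pc4: +16 =518
r72=1001000 pc2: +4 =522
r73=1001001 pc3: +8 =530
r74=1001010 pc3: +8 =538
r75=1001011 pc4: +16 =554
r76=1001100 pc3: +8 =562
r77=1001101 pc4: +16 =578
r78=1001110 pc4: +16 =594
r79=1001111 pc5: +32 =626
r80=1010000 pc2: +4 =630
r81=1010001 pc3: +8 =638
r82=1010010 pc3: +8 =646
r83=1010011 pc4: +16 =662
r84=1010100 pc3: +8 =670
r85=1010101 pc4: +16 =686
r86=1010110 pc4: +16 =702
r87=1010111 pc5: +32 =734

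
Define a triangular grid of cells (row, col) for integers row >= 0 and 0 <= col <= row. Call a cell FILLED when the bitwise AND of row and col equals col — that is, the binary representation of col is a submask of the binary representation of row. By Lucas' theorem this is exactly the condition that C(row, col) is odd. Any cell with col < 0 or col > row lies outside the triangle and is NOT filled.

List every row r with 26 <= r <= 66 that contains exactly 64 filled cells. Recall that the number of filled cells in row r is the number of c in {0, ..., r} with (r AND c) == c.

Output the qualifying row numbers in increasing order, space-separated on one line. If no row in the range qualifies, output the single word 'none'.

Answer: 63

Derivation:
Row r has 2^popcount(r) filled cells, so we need popcount(r) = log2(64) = 6.
Scan r = 26..66 and keep those with exactly 6 one-bits:
r=26=11010 popcount=3 -> skip
r=27=11011 popcount=4 -> skip
r=28=11100 popcount=3 -> skip
r=29=11101 popcount=4 -> skip
r=30=11110 popcount=4 -> skip
r=31=11111 popcount=5 -> skip
r=32=100000 popcount=1 -> skip
r=33=100001 popcount=2 -> skip
r=34=100010 popcount=2 -> skip
r=35=100011 popcount=3 -> skip
r=36=100100 popcount=2 -> skip
r=37=100101 popcount=3 -> skip
r=38=100110 popcount=3 -> skip
r=39=100111 popcount=4 -> skip
r=40=101000 popcount=2 -> skip
r=41=101001 popcount=3 -> skip
r=42=101010 popcount=3 -> skip
r=43=101011 popcount=4 -> skip
r=44=101100 popcount=3 -> skip
r=45=101101 popcount=4 -> skip
r=46=101110 popcount=4 -> skip
r=47=101111 popcount=5 -> skip
r=48=110000 popcount=2 -> skip
r=49=110001 popcount=3 -> skip
r=50=110010 popcount=3 -> skip
r=51=110011 popcount=4 -> skip
r=52=110100 popcount=3 -> skip
r=53=110101 popcount=4 -> skip
r=54=110110 popcount=4 -> skip
r=55=110111 popcount=5 -> skip
r=56=111000 popcount=3 -> skip
r=57=111001 popcount=4 -> skip
r=58=111010 popcount=4 -> skip
r=59=111011 popcount=5 -> skip
r=60=111100 popcount=4 -> skip
r=61=111101 popcount=5 -> skip
r=62=111110 popcount=5 -> skip
r=63=111111 popcount=6 -> KEEP
r=64=1000000 popcount=1 -> skip
r=65=1000001 popcount=2 -> skip
r=66=1000010 popcount=2 -> skip
Kept rows: 63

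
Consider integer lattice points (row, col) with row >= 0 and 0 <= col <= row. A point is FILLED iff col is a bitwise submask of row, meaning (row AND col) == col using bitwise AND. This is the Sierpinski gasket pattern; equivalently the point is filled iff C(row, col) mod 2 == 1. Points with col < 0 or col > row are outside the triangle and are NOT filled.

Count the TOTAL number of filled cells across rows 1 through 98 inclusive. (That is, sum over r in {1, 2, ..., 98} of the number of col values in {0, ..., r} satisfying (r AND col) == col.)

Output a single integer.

Answer: 1234

Derivation:
r1=1 pc1: +2 =2
r2=10 pc1: +2 =4
r3=11 pc2: +4 =8
r4=100 pc1: +2 =10
r5=101 pc2: +4 =14
r6=110 pc2: +4 =18
r7=111 pc3: +8 =26
r8=1000 pc1: +2 =28
r9=1001 pc2: +4 =32
r10=1010 pc2: +4 =36
r11=1011 pc3: +8 =44
r12=1100 pc2: +4 =48
r13=1101 pc3: +8 =56
r14=1110 pc3: +8 =64
r15=1111 pc4: +16 =80
r16=10000 pc1: +2 =82
r17=10001 pc2: +4 =86
r18=10010 pc2: +4 =90
r19=10011 pc3: +8 =98
r20=10100 pc2: +4 =102
r21=10101 pc3: +8 =110
r22=10110 pc3: +8 =118
r23=10111 pc4: +16 =134
r24=11000 pc2: +4 =138
r25=11001 pc3: +8 =146
r26=11010 pc3: +8 =154
r27=11011 pc4: +16 =170
r28=11100 pc3: +8 =178
r29=11101 pc4: +16 =194
r30=11110 pc4: +16 =210
r31=11111 pc5: +32 =242
r32=100000 pc1: +2 =244
r33=100001 pc2: +4 =248
r34=100010 pc2: +4 =252
r35=100011 pc3: +8 =260
r36=100100 pc2: +4 =264
r37=100101 pc3: +8 =272
r38=100110 pc3: +8 =280
r39=100111 pc4: +16 =296
r40=101000 pc2: +4 =300
r41=101001 pc3: +8 =308
r42=101010 pc3: +8 =316
r43=101011 pc4: +16 =332
r44=101100 pc3: +8 =340
r45=101101 pc4: +16 =356
r46=101110 pc4: +16 =372
r47=101111 pc5: +32 =404
r48=110000 pc2: +4 =408
r49=110001 pc3: +8 =416
r50=110010 pc3: +8 =424
r51=110011 pc4: +16 =440
r52=110100 pc3: +8 =448
r53=110101 pc4: +16 =464
r54=110110 pc4: +16 =480
r55=110111 pc5: +32 =512
r56=111000 pc3: +8 =520
r57=111001 pc4: +16 =536
r58=111010 pc4: +16 =552
r59=111011 pc5: +32 =584
r60=111100 pc4: +16 =600
r61=111101 pc5: +32 =632
r62=111110 pc5: +32 =664
r63=111111 pc6: +64 =728
r64=1000000 pc1: +2 =730
r65=1000001 pc2: +4 =734
r66=1000010 pc2: +4 =738
r67=1000011 pc3: +8 =746
r68=1000100 pc2: +4 =750
r69=1000101 pc3: +8 =758
r70=1000110 pc3: +8 =766
r71=1000111 pc4: +16 =782
r72=1001000 pc2: +4 =786
r73=1001001 pc3: +8 =794
r74=1001010 pc3: +8 =802
r75=1001011 pc4: +16 =818
r76=1001100 pc3: +8 =826
r77=1001101 pc4: +16 =842
r78=1001110 pc4: +16 =858
r79=1001111 pc5: +32 =890
r80=1010000 pc2: +4 =894
r81=1010001 pc3: +8 =902
r82=1010010 pc3: +8 =910
r83=1010011 pc4: +16 =926
r84=1010100 pc3: +8 =934
r85=1010101 pc4: +16 =950
r86=1010110 pc4: +16 =966
r87=1010111 pc5: +32 =998
r88=1011000 pc3: +8 =1006
r89=1011001 pc4: +16 =1022
r90=1011010 pc4: +16 =1038
r91=1011011 pc5: +32 =1070
r92=1011100 pc4: +16 =1086
r93=1011101 pc5: +32 =1118
r94=1011110 pc5: +32 =1150
r95=1011111 pc6: +64 =1214
r96=1100000 pc2: +4 =1218
r97=1100001 pc3: +8 =1226
r98=1100010 pc3: +8 =1234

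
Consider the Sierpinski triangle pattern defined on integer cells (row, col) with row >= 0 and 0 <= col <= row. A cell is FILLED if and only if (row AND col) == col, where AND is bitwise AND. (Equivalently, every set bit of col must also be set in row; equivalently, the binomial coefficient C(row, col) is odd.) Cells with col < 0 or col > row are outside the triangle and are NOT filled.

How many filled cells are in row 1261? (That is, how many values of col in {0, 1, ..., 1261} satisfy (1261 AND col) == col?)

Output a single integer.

Answer: 128

Derivation:
1261 in binary = 10011101101
popcount(1261) = number of 1-bits in 10011101101 = 7
A col c satisfies (1261 AND c) == c iff every set bit of c is also set in 1261; each of the 7 set bits of 1261 can independently be on or off in c.
count = 2^7 = 128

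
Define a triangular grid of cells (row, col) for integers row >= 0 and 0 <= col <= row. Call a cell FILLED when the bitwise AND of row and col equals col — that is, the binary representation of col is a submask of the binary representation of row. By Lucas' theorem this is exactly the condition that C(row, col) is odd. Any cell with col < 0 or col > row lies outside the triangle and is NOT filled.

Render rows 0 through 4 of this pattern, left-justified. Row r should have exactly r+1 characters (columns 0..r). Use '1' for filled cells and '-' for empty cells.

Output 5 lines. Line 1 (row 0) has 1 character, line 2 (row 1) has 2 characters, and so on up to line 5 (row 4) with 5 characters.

Answer: 1
11
1-1
1111
1---1

Derivation:
r0=0: 1
r1=1: 11
r2=10: 1-1
r3=11: 1111
r4=100: 1---1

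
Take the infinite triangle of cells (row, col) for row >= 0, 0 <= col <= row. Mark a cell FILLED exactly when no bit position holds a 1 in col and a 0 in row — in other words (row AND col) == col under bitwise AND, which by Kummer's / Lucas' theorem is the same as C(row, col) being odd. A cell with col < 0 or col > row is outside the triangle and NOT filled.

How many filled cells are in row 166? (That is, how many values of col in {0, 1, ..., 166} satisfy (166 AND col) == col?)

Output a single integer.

166 in binary = 10100110
popcount(166) = number of 1-bits in 10100110 = 4
A col c satisfies (166 AND c) == c iff every set bit of c is also set in 166; each of the 4 set bits of 166 can independently be on or off in c.
count = 2^4 = 16

Answer: 16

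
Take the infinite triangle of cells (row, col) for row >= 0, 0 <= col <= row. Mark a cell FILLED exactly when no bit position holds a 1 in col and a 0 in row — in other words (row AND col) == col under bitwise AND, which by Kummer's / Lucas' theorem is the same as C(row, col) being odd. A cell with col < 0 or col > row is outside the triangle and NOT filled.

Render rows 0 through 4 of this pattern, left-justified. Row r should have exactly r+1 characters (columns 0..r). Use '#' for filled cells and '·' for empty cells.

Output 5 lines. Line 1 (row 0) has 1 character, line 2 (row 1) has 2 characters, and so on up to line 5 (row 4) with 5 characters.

r0=0: #
r1=1: ##
r2=10: #·#
r3=11: ####
r4=100: #···#

Answer: #
##
#·#
####
#···#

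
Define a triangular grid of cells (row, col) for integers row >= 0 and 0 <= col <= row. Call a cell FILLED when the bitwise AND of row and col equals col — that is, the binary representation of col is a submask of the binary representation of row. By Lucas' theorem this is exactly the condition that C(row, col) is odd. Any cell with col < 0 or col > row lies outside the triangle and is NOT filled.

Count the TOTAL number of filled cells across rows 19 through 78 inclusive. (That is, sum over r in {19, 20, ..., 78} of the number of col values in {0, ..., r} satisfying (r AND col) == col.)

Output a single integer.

r19=10011 pc3: +8 =8
r20=10100 pc2: +4 =12
r21=10101 pc3: +8 =20
r22=10110 pc3: +8 =28
r23=10111 pc4: +16 =44
r24=11000 pc2: +4 =48
r25=11001 pc3: +8 =56
r26=11010 pc3: +8 =64
r27=11011 pc4: +16 =80
r28=11100 pc3: +8 =88
r29=11101 pc4: +16 =104
r30=11110 pc4: +16 =120
r31=11111 pc5: +32 =152
r32=100000 pc1: +2 =154
r33=100001 pc2: +4 =158
r34=100010 pc2: +4 =162
r35=100011 pc3: +8 =170
r36=100100 pc2: +4 =174
r37=100101 pc3: +8 =182
r38=100110 pc3: +8 =190
r39=100111 pc4: +16 =206
r40=101000 pc2: +4 =210
r41=101001 pc3: +8 =218
r42=101010 pc3: +8 =226
r43=101011 pc4: +16 =242
r44=101100 pc3: +8 =250
r45=101101 pc4: +16 =266
r46=101110 pc4: +16 =282
r47=101111 pc5: +32 =314
r48=110000 pc2: +4 =318
r49=110001 pc3: +8 =326
r50=110010 pc3: +8 =334
r51=110011 pc4: +16 =350
r52=110100 pc3: +8 =358
r53=110101 pc4: +16 =374
r54=110110 pc4: +16 =390
r55=110111 pc5: +32 =422
r56=111000 pc3: +8 =430
r57=111001 pc4: +16 =446
r58=111010 pc4: +16 =462
r59=111011 pc5: +32 =494
r60=111100 pc4: +16 =510
r61=111101 pc5: +32 =542
r62=111110 pc5: +32 =574
r63=111111 pc6: +64 =638
r64=1000000 pc1: +2 =640
r65=1000001 pc2: +4 =644
r66=1000010 pc2: +4 =648
r67=1000011 pc3: +8 =656
r68=1000100 pc2: +4 =660
r69=1000101 pc3: +8 =668
r70=1000110 pc3: +8 =676
r71=1000111 pc4: +16 =692
r72=1001000 pc2: +4 =696
r73=1001001 pc3: +8 =704
r74=1001010 pc3: +8 =712
r75=1001011 pc4: +16 =728
r76=1001100 pc3: +8 =736
r77=1001101 pc4: +16 =752
r78=1001110 pc4: +16 =768

Answer: 768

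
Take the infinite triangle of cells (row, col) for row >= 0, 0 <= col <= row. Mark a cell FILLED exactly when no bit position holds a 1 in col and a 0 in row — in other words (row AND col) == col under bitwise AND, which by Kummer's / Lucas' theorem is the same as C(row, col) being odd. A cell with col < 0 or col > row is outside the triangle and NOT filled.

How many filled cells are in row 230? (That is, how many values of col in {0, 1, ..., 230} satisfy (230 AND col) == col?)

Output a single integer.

Answer: 32

Derivation:
230 in binary = 11100110
popcount(230) = number of 1-bits in 11100110 = 5
A col c satisfies (230 AND c) == c iff every set bit of c is also set in 230; each of the 5 set bits of 230 can independently be on or off in c.
count = 2^5 = 32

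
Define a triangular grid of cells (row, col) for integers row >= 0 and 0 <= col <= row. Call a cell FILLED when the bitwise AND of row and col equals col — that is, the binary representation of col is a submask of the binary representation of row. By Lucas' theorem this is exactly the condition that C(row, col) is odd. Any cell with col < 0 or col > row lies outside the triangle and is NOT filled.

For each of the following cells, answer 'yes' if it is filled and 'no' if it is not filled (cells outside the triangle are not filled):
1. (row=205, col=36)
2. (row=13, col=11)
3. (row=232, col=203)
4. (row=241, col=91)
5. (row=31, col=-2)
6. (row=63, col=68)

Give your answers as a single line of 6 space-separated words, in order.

(205,36): row=0b11001101, col=0b100100, row AND col = 0b100 = 4; 4 != 36 -> empty
(13,11): row=0b1101, col=0b1011, row AND col = 0b1001 = 9; 9 != 11 -> empty
(232,203): row=0b11101000, col=0b11001011, row AND col = 0b11001000 = 200; 200 != 203 -> empty
(241,91): row=0b11110001, col=0b1011011, row AND col = 0b1010001 = 81; 81 != 91 -> empty
(31,-2): col outside [0, 31] -> not filled
(63,68): col outside [0, 63] -> not filled

Answer: no no no no no no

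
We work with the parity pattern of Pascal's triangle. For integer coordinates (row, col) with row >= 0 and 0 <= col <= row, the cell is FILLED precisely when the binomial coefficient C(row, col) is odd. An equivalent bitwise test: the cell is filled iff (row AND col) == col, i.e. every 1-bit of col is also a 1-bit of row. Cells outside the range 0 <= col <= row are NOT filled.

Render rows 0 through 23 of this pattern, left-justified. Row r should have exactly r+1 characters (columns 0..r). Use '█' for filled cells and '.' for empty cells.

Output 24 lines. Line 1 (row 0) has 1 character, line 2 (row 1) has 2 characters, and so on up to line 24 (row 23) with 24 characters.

r0=0: █
r1=1: ██
r2=10: █.█
r3=11: ████
r4=100: █...█
r5=101: ██..██
r6=110: █.█.█.█
r7=111: ████████
r8=1000: █.......█
r9=1001: ██......██
r10=1010: █.█.....█.█
r11=1011: ████....████
r12=1100: █...█...█...█
r13=1101: ██..██..██..██
r14=1110: █.█.█.█.█.█.█.█
r15=1111: ████████████████
r16=10000: █...............█
r17=10001: ██..............██
r18=10010: █.█.............█.█
r19=10011: ████............████
r20=10100: █...█...........█...█
r21=10101: ██..██..........██..██
r22=10110: █.█.█.█.........█.█.█.█
r23=10111: ████████........████████

Answer: █
██
█.█
████
█...█
██..██
█.█.█.█
████████
█.......█
██......██
█.█.....█.█
████....████
█...█...█...█
██..██..██..██
█.█.█.█.█.█.█.█
████████████████
█...............█
██..............██
█.█.............█.█
████............████
█...█...........█...█
██..██..........██..██
█.█.█.█.........█.█.█.█
████████........████████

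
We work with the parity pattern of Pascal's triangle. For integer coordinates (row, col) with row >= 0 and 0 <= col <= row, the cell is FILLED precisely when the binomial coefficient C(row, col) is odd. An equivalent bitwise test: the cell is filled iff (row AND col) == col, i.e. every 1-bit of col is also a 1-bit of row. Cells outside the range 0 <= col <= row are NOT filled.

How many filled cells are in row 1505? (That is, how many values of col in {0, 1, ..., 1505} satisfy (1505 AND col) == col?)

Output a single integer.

1505 in binary = 10111100001
popcount(1505) = number of 1-bits in 10111100001 = 6
A col c satisfies (1505 AND c) == c iff every set bit of c is also set in 1505; each of the 6 set bits of 1505 can independently be on or off in c.
count = 2^6 = 64

Answer: 64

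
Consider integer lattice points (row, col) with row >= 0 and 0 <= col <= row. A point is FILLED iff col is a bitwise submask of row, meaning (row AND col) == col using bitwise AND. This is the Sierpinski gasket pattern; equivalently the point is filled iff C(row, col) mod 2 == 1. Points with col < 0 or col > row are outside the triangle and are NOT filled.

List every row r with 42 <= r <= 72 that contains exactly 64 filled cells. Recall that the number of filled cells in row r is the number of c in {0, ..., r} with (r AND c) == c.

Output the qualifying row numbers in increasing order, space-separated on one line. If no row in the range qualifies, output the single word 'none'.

Answer: 63

Derivation:
Row r has 2^popcount(r) filled cells, so we need popcount(r) = log2(64) = 6.
Scan r = 42..72 and keep those with exactly 6 one-bits:
r=42=101010 popcount=3 -> skip
r=43=101011 popcount=4 -> skip
r=44=101100 popcount=3 -> skip
r=45=101101 popcount=4 -> skip
r=46=101110 popcount=4 -> skip
r=47=101111 popcount=5 -> skip
r=48=110000 popcount=2 -> skip
r=49=110001 popcount=3 -> skip
r=50=110010 popcount=3 -> skip
r=51=110011 popcount=4 -> skip
r=52=110100 popcount=3 -> skip
r=53=110101 popcount=4 -> skip
r=54=110110 popcount=4 -> skip
r=55=110111 popcount=5 -> skip
r=56=111000 popcount=3 -> skip
r=57=111001 popcount=4 -> skip
r=58=111010 popcount=4 -> skip
r=59=111011 popcount=5 -> skip
r=60=111100 popcount=4 -> skip
r=61=111101 popcount=5 -> skip
r=62=111110 popcount=5 -> skip
r=63=111111 popcount=6 -> KEEP
r=64=1000000 popcount=1 -> skip
r=65=1000001 popcount=2 -> skip
r=66=1000010 popcount=2 -> skip
r=67=1000011 popcount=3 -> skip
r=68=1000100 popcount=2 -> skip
r=69=1000101 popcount=3 -> skip
r=70=1000110 popcount=3 -> skip
r=71=1000111 popcount=4 -> skip
r=72=1001000 popcount=2 -> skip
Kept rows: 63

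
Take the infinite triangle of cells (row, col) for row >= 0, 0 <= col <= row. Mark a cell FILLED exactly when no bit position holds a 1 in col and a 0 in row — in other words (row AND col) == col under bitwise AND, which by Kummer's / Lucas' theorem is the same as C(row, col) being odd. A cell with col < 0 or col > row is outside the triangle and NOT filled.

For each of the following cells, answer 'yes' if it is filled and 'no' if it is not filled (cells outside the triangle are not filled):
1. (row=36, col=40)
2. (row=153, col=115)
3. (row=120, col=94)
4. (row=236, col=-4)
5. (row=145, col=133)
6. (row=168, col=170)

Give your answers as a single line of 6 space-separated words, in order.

Answer: no no no no no no

Derivation:
(36,40): col outside [0, 36] -> not filled
(153,115): row=0b10011001, col=0b1110011, row AND col = 0b10001 = 17; 17 != 115 -> empty
(120,94): row=0b1111000, col=0b1011110, row AND col = 0b1011000 = 88; 88 != 94 -> empty
(236,-4): col outside [0, 236] -> not filled
(145,133): row=0b10010001, col=0b10000101, row AND col = 0b10000001 = 129; 129 != 133 -> empty
(168,170): col outside [0, 168] -> not filled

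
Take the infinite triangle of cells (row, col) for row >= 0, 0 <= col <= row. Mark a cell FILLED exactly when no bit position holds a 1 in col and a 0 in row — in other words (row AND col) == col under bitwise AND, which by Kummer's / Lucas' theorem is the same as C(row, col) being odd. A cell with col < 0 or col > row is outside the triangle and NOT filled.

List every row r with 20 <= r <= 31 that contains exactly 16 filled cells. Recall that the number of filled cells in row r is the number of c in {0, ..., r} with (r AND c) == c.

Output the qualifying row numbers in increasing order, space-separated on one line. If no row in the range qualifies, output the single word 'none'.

Row r has 2^popcount(r) filled cells, so we need popcount(r) = log2(16) = 4.
Scan r = 20..31 and keep those with exactly 4 one-bits:
r=20=10100 popcount=2 -> skip
r=21=10101 popcount=3 -> skip
r=22=10110 popcount=3 -> skip
r=23=10111 popcount=4 -> KEEP
r=24=11000 popcount=2 -> skip
r=25=11001 popcount=3 -> skip
r=26=11010 popcount=3 -> skip
r=27=11011 popcount=4 -> KEEP
r=28=11100 popcount=3 -> skip
r=29=11101 popcount=4 -> KEEP
r=30=11110 popcount=4 -> KEEP
r=31=11111 popcount=5 -> skip
Kept rows: 23 27 29 30

Answer: 23 27 29 30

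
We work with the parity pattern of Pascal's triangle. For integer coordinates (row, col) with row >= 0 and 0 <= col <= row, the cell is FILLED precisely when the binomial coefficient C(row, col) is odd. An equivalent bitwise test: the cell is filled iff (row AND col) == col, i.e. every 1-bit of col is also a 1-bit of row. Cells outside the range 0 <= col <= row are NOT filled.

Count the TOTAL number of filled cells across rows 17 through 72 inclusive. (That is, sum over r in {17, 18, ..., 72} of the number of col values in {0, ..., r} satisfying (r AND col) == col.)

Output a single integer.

r17=10001 pc2: +4 =4
r18=10010 pc2: +4 =8
r19=10011 pc3: +8 =16
r20=10100 pc2: +4 =20
r21=10101 pc3: +8 =28
r22=10110 pc3: +8 =36
r23=10111 pc4: +16 =52
r24=11000 pc2: +4 =56
r25=11001 pc3: +8 =64
r26=11010 pc3: +8 =72
r27=11011 pc4: +16 =88
r28=11100 pc3: +8 =96
r29=11101 pc4: +16 =112
r30=11110 pc4: +16 =128
r31=11111 pc5: +32 =160
r32=100000 pc1: +2 =162
r33=100001 pc2: +4 =166
r34=100010 pc2: +4 =170
r35=100011 pc3: +8 =178
r36=100100 pc2: +4 =182
r37=100101 pc3: +8 =190
r38=100110 pc3: +8 =198
r39=100111 pc4: +16 =214
r40=101000 pc2: +4 =218
r41=101001 pc3: +8 =226
r42=101010 pc3: +8 =234
r43=101011 pc4: +16 =250
r44=101100 pc3: +8 =258
r45=101101 pc4: +16 =274
r46=101110 pc4: +16 =290
r47=101111 pc5: +32 =322
r48=110000 pc2: +4 =326
r49=110001 pc3: +8 =334
r50=110010 pc3: +8 =342
r51=110011 pc4: +16 =358
r52=110100 pc3: +8 =366
r53=110101 pc4: +16 =382
r54=110110 pc4: +16 =398
r55=110111 pc5: +32 =430
r56=111000 pc3: +8 =438
r57=111001 pc4: +16 =454
r58=111010 pc4: +16 =470
r59=111011 pc5: +32 =502
r60=111100 pc4: +16 =518
r61=111101 pc5: +32 =550
r62=111110 pc5: +32 =582
r63=111111 pc6: +64 =646
r64=1000000 pc1: +2 =648
r65=1000001 pc2: +4 =652
r66=1000010 pc2: +4 =656
r67=1000011 pc3: +8 =664
r68=1000100 pc2: +4 =668
r69=1000101 pc3: +8 =676
r70=1000110 pc3: +8 =684
r71=1000111 pc4: +16 =700
r72=1001000 pc2: +4 =704

Answer: 704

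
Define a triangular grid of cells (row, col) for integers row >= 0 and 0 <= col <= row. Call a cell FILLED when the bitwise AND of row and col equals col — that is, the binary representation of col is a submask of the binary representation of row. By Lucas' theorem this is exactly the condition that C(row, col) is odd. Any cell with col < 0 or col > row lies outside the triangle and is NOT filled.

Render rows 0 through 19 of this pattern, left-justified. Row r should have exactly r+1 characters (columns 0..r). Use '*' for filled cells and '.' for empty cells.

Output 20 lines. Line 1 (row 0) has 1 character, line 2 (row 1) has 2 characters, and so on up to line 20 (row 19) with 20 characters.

Answer: *
**
*.*
****
*...*
**..**
*.*.*.*
********
*.......*
**......**
*.*.....*.*
****....****
*...*...*...*
**..**..**..**
*.*.*.*.*.*.*.*
****************
*...............*
**..............**
*.*.............*.*
****............****

Derivation:
r0=0: *
r1=1: **
r2=10: *.*
r3=11: ****
r4=100: *...*
r5=101: **..**
r6=110: *.*.*.*
r7=111: ********
r8=1000: *.......*
r9=1001: **......**
r10=1010: *.*.....*.*
r11=1011: ****....****
r12=1100: *...*...*...*
r13=1101: **..**..**..**
r14=1110: *.*.*.*.*.*.*.*
r15=1111: ****************
r16=10000: *...............*
r17=10001: **..............**
r18=10010: *.*.............*.*
r19=10011: ****............****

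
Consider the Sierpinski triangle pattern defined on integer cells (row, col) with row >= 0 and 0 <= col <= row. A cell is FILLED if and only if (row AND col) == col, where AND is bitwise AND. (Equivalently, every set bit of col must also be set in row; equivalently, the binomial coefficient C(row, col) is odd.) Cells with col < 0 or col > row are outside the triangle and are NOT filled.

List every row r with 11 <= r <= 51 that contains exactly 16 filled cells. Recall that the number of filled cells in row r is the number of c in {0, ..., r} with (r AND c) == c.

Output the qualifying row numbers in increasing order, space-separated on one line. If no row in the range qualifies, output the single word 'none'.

Answer: 15 23 27 29 30 39 43 45 46 51

Derivation:
Row r has 2^popcount(r) filled cells, so we need popcount(r) = log2(16) = 4.
Scan r = 11..51 and keep those with exactly 4 one-bits:
r=11=1011 popcount=3 -> skip
r=12=1100 popcount=2 -> skip
r=13=1101 popcount=3 -> skip
r=14=1110 popcount=3 -> skip
r=15=1111 popcount=4 -> KEEP
r=16=10000 popcount=1 -> skip
r=17=10001 popcount=2 -> skip
r=18=10010 popcount=2 -> skip
r=19=10011 popcount=3 -> skip
r=20=10100 popcount=2 -> skip
r=21=10101 popcount=3 -> skip
r=22=10110 popcount=3 -> skip
r=23=10111 popcount=4 -> KEEP
r=24=11000 popcount=2 -> skip
r=25=11001 popcount=3 -> skip
r=26=11010 popcount=3 -> skip
r=27=11011 popcount=4 -> KEEP
r=28=11100 popcount=3 -> skip
r=29=11101 popcount=4 -> KEEP
r=30=11110 popcount=4 -> KEEP
r=31=11111 popcount=5 -> skip
r=32=100000 popcount=1 -> skip
r=33=100001 popcount=2 -> skip
r=34=100010 popcount=2 -> skip
r=35=100011 popcount=3 -> skip
r=36=100100 popcount=2 -> skip
r=37=100101 popcount=3 -> skip
r=38=100110 popcount=3 -> skip
r=39=100111 popcount=4 -> KEEP
r=40=101000 popcount=2 -> skip
r=41=101001 popcount=3 -> skip
r=42=101010 popcount=3 -> skip
r=43=101011 popcount=4 -> KEEP
r=44=101100 popcount=3 -> skip
r=45=101101 popcount=4 -> KEEP
r=46=101110 popcount=4 -> KEEP
r=47=101111 popcount=5 -> skip
r=48=110000 popcount=2 -> skip
r=49=110001 popcount=3 -> skip
r=50=110010 popcount=3 -> skip
r=51=110011 popcount=4 -> KEEP
Kept rows: 15 23 27 29 30 39 43 45 46 51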